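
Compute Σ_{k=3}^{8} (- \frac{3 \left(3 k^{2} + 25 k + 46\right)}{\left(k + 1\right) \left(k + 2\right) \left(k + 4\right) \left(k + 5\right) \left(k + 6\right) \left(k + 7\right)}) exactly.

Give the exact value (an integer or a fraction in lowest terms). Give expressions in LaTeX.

t_(k+1)/t_k = (k + 1)*(k + 4)*(25*k + 3*(k + 1)**2 + 71)/((k + 3)*(k + 8)*(3*k**2 + 25*k + 46)).
Gosper form: A/B · C(k+1)/C(k) with A=k + 1, B=k + 8, C=k**3 + 34*k**2/3 + 121*k/3 + 46.
Set up (k + 1)·f(k+1) − (k + 7)·f(k) − (k**3 + 34*k**2/3 + 121*k/3 + 46) = 0.
deg f ≤ 6 (via 1,1,3).
Solving with deg f ≤ 6: f(k) = k*(k + 2)*(k + 3)*(k + 5)*(k**2 + 11*k + 34)/72.
R(k) = B(k−1)·f(k)/C(k) = k*(k + 2)*(k + 5)*(k + 7)*(k**2 + 11*k + 34)/(24*(3*k**2 + 25*k + 46)); s_k = R·t_k = k*(-k**2 - 11*k - 34)/(8*(k**3 + 11*k**2 + 34*k + 24)).
Check: Δs_k = 3*(-3*k**2 - 25*k - 46)/(k**6 + 25*k**5 + 247*k**4 + 1219*k**3 + 3112*k**2 + 3796*k + 1680). ✓
Σ_(k=3)^(8) t_k = s_(9) − s_(3) = -321/2600 − (-19/168) = -283/27300.

Σ = -283/27300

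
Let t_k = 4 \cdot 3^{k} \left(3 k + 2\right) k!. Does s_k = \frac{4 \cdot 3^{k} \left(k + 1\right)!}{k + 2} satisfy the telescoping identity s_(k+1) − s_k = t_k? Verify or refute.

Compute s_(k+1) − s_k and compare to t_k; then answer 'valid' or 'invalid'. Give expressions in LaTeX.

Invalid: residual - \frac{4 \cdot 3^{k} \left(3 k^{2} + 8 k + 3\right) k!}{\left(k + 2\right) \left(k + 3\right)} ≠ 0.

s_(k+1) = 12*3**k*factorial(k + 2)/(k + 3)
s_(k+1) − s_k = 4*3**k*(3*k**2 + 11*k + 9)*factorial(k + 1)/((k + 2)*(k + 3))
(s_(k+1) − s_k) − t_k = -4*3**k*(3*k**2 + 8*k + 3)*factorial(k)/((k + 2)*(k + 3))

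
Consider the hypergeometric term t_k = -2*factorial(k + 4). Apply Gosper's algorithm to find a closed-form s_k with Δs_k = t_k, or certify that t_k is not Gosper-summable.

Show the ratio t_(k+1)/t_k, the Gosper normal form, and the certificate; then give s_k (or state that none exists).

Compute t_(k+1)/t_k: get k + 5.
Take A(k)=k + 5, B(k)=1, C(k)=1.
Solve (k + 5)·f(k+1) − (1)·f(k) = 1.
d = -1 from the (1,0,0) case.
Bound -1 < 0, so the key equation has no polynomial solution.

none — t_k is not Gosper-summable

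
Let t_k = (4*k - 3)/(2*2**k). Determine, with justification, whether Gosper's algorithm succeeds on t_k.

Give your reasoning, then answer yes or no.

Yes. s_k = (-4*k - 1)/2**k.

The ratio is (4*k + 1)/(2*(4*k - 3)).
Take A(k)=1/2, B(k)=1, C(k)=k - 3/4.
Set up (1/2)·f(k+1) − (1)·f(k) − (k - 3/4) = 0.
d = 1 from the (0,0,1) case.
A polynomial solution: f(k) = -(4*k + 1)/2.
Get s_k = R·t_k = (-4*k - 1)/2**k with R(k) = B(k−1)f(k)/C(k) = -2*(4*k + 1)/(4*k - 3).
s_(k+1) − s_k = (4*k - 3)/(2*2**k) = t_k.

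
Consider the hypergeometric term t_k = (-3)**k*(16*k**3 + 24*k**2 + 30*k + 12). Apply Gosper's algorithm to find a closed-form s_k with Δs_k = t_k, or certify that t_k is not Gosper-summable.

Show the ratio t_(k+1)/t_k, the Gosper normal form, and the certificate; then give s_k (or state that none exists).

s_k = (-3)**k*k*(-4*k**2 + 3*k - 3)

Step 1: r(k) = 3*(-8*k**3 - 36*k**2 - 63*k - 41)/(8*k**3 + 12*k**2 + 15*k + 6).
A = -3, B = 1, C = k**3 + 3*k**2/2 + 15*k/8 + 3/4.
f must satisfy (-3)·f(k+1) − (1)·f(k) = k**3 + 3*k**2/2 + 15*k/8 + 3/4.
Bound: deg f ≤ 3.
Solve for f: f(k) = -k*(4*k**2 - 3*k + 3)/16 (degree 3 ≤ 3).
Then R = B(k−1)f/C = -k*(4*k**2 - 3*k + 3)/(2*(8*k**3 + 12*k**2 + 15*k + 6)), so s_k = R(k)·t_k = (-3)**k*k*(-4*k**2 + 3*k - 3).
Check: Δs_k = (-3)**k*(16*k**3 + 24*k**2 + 30*k + 12). ✓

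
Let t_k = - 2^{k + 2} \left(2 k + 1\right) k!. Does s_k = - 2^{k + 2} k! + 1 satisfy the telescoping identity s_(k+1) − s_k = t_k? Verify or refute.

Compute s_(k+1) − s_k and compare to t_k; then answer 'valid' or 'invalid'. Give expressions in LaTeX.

valid; difference matches t_k

s_(k+1) = -2**(k + 3)*factorial(k + 1) + 1
s_(k+1) − s_k = -2**(k + 2)*(2*k + 1)*factorial(k)
(s_(k+1) − s_k) − t_k = 0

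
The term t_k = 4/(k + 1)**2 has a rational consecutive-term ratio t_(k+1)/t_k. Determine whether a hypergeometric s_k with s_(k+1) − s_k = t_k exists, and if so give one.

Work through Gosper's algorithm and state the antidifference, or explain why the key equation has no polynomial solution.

none (Gosper's algorithm certifies no s_k)

r(k) = (k + 1)**2/(k + 2)**2 after simplifying.
Factor: A=k**2 + 2*k + 1; B=k**2 + 4*k + 4; C=1.
Set up (k**2 + 2*k + 1)·f(k+1) − (k**2 + 2*k + 1)·f(k) − (1) = 0.
d = 0 from the (2,2,0) case.
Generic f = c0 gives residual -1; -1 = 0 cannot hold, so t_k is not Gosper-summable.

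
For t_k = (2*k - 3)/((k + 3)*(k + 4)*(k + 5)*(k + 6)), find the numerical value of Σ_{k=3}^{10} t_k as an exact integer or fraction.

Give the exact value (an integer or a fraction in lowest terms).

Σ = 19/3360

Ratio r(k) = (k + 3)*(2*k - 1)/((k + 7)*(2*k - 3)).
Factor: A=k + 3; B=k + 7; C=k - 3/2.
Need (k + 3)·f(k+1) − (k + 6)·f(k) = k - 3/2.
From deg A=1, deg B=1, deg C=1: d=3.
Solve for f: f(k) = -k/2 (degree 1 ≤ 3).
R(k) = B(k−1)·f(k)/C(k) = -k*(k + 6)/(2*k - 3); s_k = R·t_k = -k/((k + 3)*(k + 4)*(k + 5)).
Check: Δs_k = (2*k - 3)/(k**4 + 18*k**3 + 119*k**2 + 342*k + 360). ✓
Σ_(k=3)^(10) t_k = s_(11) − s_(3) = -11/3360 − (-1/112) = 19/3360.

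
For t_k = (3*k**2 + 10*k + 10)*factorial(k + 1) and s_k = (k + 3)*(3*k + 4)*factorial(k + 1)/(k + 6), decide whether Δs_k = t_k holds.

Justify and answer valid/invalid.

Invalid: residual -3*(3*k**3 + 28*k**2 + 67*k + 56)*factorial(k + 1)/((k + 6)*(k + 7)) ≠ 0.

s_(k+1) = (k + 4)*(3*k + 7)*factorial(k + 2)/(k + 7)
s_(k+1) − s_k = (3*k**4 + 40*k**3 + 182*k**2 + 349*k + 252)*factorial(k + 1)/((k + 6)*(k + 7))
(s_(k+1) − s_k) − t_k = -3*(3*k**3 + 28*k**2 + 67*k + 56)*factorial(k + 1)/((k + 6)*(k + 7))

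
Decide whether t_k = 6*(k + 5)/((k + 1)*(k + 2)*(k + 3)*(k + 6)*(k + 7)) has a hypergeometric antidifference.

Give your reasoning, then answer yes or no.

Yes. s_k = k*(k**2 + 9*k + 20)/(6*(k**3 + 9*k**2 + 20*k + 12)).

The ratio is (k + 1)*(k + 6)**2/((k + 4)*(k + 5)*(k + 8)).
So A=k + 1 and B=k + 8, with C=k**3 + 14*k**2 + 65*k + 100.
Need (k + 1)·f(k+1) − (k + 7)·f(k) = k**3 + 14*k**2 + 65*k + 100.
Bound: deg f ≤ 6.
Solving with deg f ≤ 6: f(k) = k*(k + 3)*(k + 4)**2*(k + 5)**2/36.
So s_k = (B(k−1)f/C)·t_k = (k*(k + 3)*(k + 4)*(k + 7)/36)·t_k = k*(k**2 + 9*k + 20)/(6*(k**3 + 9*k**2 + 20*k + 12)).
Check: Δs_k = 6*(k + 5)/(k**5 + 19*k**4 + 131*k**3 + 401*k**2 + 540*k + 252). ✓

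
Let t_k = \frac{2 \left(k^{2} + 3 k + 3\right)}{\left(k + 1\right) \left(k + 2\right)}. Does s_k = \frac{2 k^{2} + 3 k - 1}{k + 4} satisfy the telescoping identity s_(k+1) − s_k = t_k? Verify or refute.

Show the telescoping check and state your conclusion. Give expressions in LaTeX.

s_(k+1) = (2*k**2 + 7*k + 4)/(k + 5)
s_(k+1) − s_k = (2*k**2 + 18*k + 21)/(k**2 + 9*k + 20)
(s_(k+1) − s_k) − t_k = 3*(-7*k**2 - 25*k - 26)/(k**4 + 12*k**3 + 49*k**2 + 78*k + 40)

Invalid: residual \frac{3 \left(- 7 k^{2} - 25 k - 26\right)}{k^{4} + 12 k^{3} + 49 k^{2} + 78 k + 40} ≠ 0.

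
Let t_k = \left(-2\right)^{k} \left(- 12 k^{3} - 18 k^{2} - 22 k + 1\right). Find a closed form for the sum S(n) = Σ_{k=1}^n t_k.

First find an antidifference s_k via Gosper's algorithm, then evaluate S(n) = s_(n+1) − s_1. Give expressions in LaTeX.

Ratio r(k) = 2*(-12*k**3 - 54*k**2 - 94*k - 51)/(12*k**3 + 18*k**2 + 22*k - 1).
Factor: A=-2; B=1; C=k**3 + 3*k**2/2 + 11*k/6 - 1/12.
Solve (-2)·f(k+1) − (1)·f(k) = k**3 + 3*k**2/2 + 11*k/6 - 1/12.
From deg A=0, deg B=0, deg C=3: d=3.
Solve for f: f(k) = -(4*k**3 - 2*k**2 + 2*k - 3)/12 (degree 3 ≤ 3).
Then R = B(k−1)f/C = -(4*k**3 - 2*k**2 + 2*k - 3)/(12*k**3 + 18*k**2 + 22*k - 1), so s_k = R(k)·t_k = (-2)**k*(4*k**3 - 2*k**2 + 2*k - 3).
Verify: (-2)**k*(-12*k**3 - 18*k**2 - 22*k + 1) matches t_k.
s_(n+1) = (-2)**(n + 1)*(4*n**3 + 10*n**2 + 10*n + 1) and s_(1) = -2, so S(n) = -8*(-2)**n*n**3 - 20*(-2)**n*n**2 - 20*(-2)**n*n - 2*(-2)**n + 2.

S(n) = - 8 \left(-2\right)^{n} n^{3} - 20 \left(-2\right)^{n} n^{2} - 20 \left(-2\right)^{n} n - 2 \left(-2\right)^{n} + 2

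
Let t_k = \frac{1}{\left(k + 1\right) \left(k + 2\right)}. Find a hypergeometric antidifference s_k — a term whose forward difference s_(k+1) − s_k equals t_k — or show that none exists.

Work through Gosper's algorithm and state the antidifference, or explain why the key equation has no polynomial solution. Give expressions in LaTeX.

The ratio is (k + 1)/(k + 3).
Normal form (A,B,C) = (k + 1, k + 3, 1).
Key eq: (k + 1)·f(k+1) = (k + 2)·f(k) + (1).
deg f ≤ 1 (via 1,1,0).
A polynomial solution: f(k) = k.
So s_k = (B(k−1)f/C)·t_k = (k*(k + 2))·t_k = k/(k + 1).
Verify: 1/(k**2 + 3*k + 2) matches t_k.

s_k = \frac{k}{k + 1}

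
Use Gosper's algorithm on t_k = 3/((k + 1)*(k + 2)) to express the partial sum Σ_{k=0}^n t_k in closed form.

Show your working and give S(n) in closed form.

The ratio is (k + 1)/(k + 3).
Gosper form: A/B · C(k+1)/C(k) with A=k + 1, B=k + 3, C=1.
Key eq: (k + 1)·f(k+1) = (k + 2)·f(k) + (1).
d = 1 from the (1,1,0) case.
Coefficient equations give f(k) = k.
So s_k = (B(k−1)f/C)·t_k = (k*(k + 2))·t_k = 3*k/(k + 1).
Check: Δs_k = 3/(k**2 + 3*k + 2). ✓
Σ_(k=0)^n t_k = s_(n+1) − s_(0) = (3*(n + 1)/(n + 2)) − (0), i.e. 3*(n + 1)/(n + 2).

S(n) = 3*(n + 1)/(n + 2)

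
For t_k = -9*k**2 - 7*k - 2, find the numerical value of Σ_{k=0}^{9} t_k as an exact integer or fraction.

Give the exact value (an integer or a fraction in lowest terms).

Σ = -2900

The ratio is (9*k**2 + 25*k + 18)/(9*k**2 + 7*k + 2).
Normal form (A,B,C) = (1, 1, k**2 + 7*k/9 + 2/9).
Solve (1)·f(k+1) − (1)·f(k) = k**2 + 7*k/9 + 2/9.
Degrees (0,0,2) ⇒ d ≤ 3.
Solving with deg f ≤ 3: f(k) = k**2*(3*k - 1)/9.
Get s_k = R·t_k = k**2*(1 - 3*k) with R(k) = B(k−1)f(k)/C(k) = k**2*(3*k - 1)/(9*k**2 + 7*k + 2).
s_(k+1) − s_k = -9*k**2 - 7*k - 2 = t_k.
Evaluate s at k=10 and k=0: -2900 and 0; difference -2900.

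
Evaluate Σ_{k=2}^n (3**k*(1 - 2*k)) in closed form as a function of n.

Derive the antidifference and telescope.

S(n) = 3**(n + 1)*(1 - n)

Ratio r(k) = 3*(2*k + 1)/(2*k - 1).
Gosper form: A/B · C(k+1)/C(k) with A=3, B=1, C=k - 1/2.
Need (3)·f(k+1) − (1)·f(k) = k - 1/2.
From deg A=0, deg B=0, deg C=1: d=1.
Solve for f: f(k) = (k - 2)/2 (degree 1 ≤ 1).
Then R = B(k−1)f/C = (k - 2)/(2*k - 1), so s_k = R(k)·t_k = 3**k*(2 - k).
Δs = 3**k*(1 - 2*k), as required.
Evaluate: s_(n+1) = 3**(n + 1)*(1 - n); subtract s_(2) = 0 ⇒ S(n) = 3**(n + 1)*(1 - n).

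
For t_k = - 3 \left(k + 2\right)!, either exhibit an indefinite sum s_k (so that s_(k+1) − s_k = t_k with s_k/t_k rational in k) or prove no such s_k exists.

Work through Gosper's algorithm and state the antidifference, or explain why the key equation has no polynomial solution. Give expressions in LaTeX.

Compute t_(k+1)/t_k: get k + 3.
So A=k + 3 and B=1, with C=1.
Key eq: (k + 3)·f(k+1) = (1)·f(k) + (1).
Bound: deg f ≤ -1.
Bound -1 < 0, so the key equation has no polynomial solution.

no hypergeometric antidifference exists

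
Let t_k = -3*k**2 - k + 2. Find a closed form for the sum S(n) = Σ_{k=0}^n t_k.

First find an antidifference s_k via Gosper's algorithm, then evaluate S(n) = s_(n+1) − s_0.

S(n) = -n**3 - 2*n**2 + n + 2

The ratio is (k + 3*(k + 1)**2 - 1)/(3*k**2 + k - 2).
Gosper form: A/B · C(k+1)/C(k) with A=1, B=1, C=k**2 + k/3 - 2/3.
Key eq: (1)·f(k+1) = (1)·f(k) + (k**2 + k/3 - 2/3).
deg f ≤ 3 (via 0,0,2).
Match coefficients ⇒ f(k) = k*(k - 2)*(k + 1)/3.
So s_k = (B(k−1)f/C)·t_k = (k*(k - 2)/(3*k - 2))·t_k = k*(-k**2 + k + 2).
Verify: -3*k**2 - k + 2 matches t_k.
Σ_(k=0)^n t_k = s_(n+1) − s_(0) = (-n**3 - 2*n**2 + n + 2) − (0), i.e. -n**3 - 2*n**2 + n + 2.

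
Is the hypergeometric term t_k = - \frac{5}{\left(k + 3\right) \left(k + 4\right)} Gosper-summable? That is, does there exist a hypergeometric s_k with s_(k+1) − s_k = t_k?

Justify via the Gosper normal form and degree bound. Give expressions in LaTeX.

Step 1: r(k) = (k + 3)/(k + 5).
Factor: A=k + 3; B=k + 5; C=1.
Need (k + 3)·f(k+1) − (k + 4)·f(k) = 1.
d = 1 from the (1,1,0) case.
Coefficient equations give f(k) = k/3.
Get s_k = R·t_k = -5*k/(3*k + 9) with R(k) = B(k−1)f(k)/C(k) = k*(k + 4)/3.
Verify: -5/(k**2 + 7*k + 12) matches t_k.

Yes. s_k = - \frac{5 k}{3 k + 9}.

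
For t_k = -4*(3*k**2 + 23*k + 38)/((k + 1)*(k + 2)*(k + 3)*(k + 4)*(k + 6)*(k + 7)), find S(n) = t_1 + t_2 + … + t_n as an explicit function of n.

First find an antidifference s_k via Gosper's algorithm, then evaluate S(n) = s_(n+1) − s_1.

Step 1: r(k) = (k + 1)*(k + 6)*(23*k + 3*(k + 1)**2 + 61)/((k + 5)*(k + 8)*(3*k**2 + 23*k + 38)).
A = k + 1, B = k + 8, C = k**3 + 38*k**2/3 + 51*k + 190/3.
Set up (k + 1)·f(k+1) − (k + 7)·f(k) − (k**3 + 38*k**2/3 + 51*k + 190/3) = 0.
deg f ≤ 6 (via 1,1,3).
A polynomial solution: f(k) = k*(k + 2)*(k + 4)*(k + 5)*(k**2 + 10*k + 27)/54.
Get s_k = R·t_k = 2*k*(-k**2 - 10*k - 27)/(9*(k**3 + 10*k**2 + 27*k + 18)) with R(k) = B(k−1)f(k)/C(k) = k*(k + 2)*(k + 4)*(k + 7)*(k**2 + 10*k + 27)/(18*(3*k**2 + 23*k + 38)).
Δs = 4*(-3*k**2 - 23*k - 38)/(k**6 + 23*k**5 + 207*k**4 + 925*k**3 + 2144*k**2 + 2412*k + 1008), as required.
Telescope: S(n) = s_(n+1) − s_(1) = 2*(-n**3 - 13*n**2 - 50*n - 38)/(9*(n**3 + 13*n**2 + 50*n + 56)) − (-19/126) = n*(-n**2 - 13*n - 50)/(14*(n**3 + 13*n**2 + 50*n + 56)).

S(n) = n*(-n**2 - 13*n - 50)/(14*(n**3 + 13*n**2 + 50*n + 56))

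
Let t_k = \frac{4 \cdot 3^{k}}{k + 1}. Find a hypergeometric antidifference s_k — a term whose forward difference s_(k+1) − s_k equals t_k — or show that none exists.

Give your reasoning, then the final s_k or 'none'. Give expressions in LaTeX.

none (Gosper's algorithm certifies no s_k)

t_(k+1)/t_k = 3*(k + 1)/(k + 2).
So A=3*k + 3 and B=k + 2, with C=1.
Solve (3*k + 3)·f(k+1) − (k + 1)·f(k) = 1.
Degrees (1,1,0) ⇒ d ≤ -1.
Negative degree bound (-1): no f exists, t_k not Gosper-summable.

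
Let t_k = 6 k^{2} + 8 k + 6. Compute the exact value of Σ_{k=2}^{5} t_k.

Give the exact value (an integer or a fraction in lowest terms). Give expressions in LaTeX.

Σ = 460

Ratio r(k) = (3*k**2 + 10*k + 10)/(3*k**2 + 4*k + 3).
Gosper form: A/B · C(k+1)/C(k) with A=1, B=1, C=k**2 + 4*k/3 + 1.
Key eq: (1)·f(k+1) = (1)·f(k) + (k**2 + 4*k/3 + 1).
Degrees (0,0,2) ⇒ d ≤ 3.
Solving with deg f ≤ 3: f(k) = k*(2*k**2 + k + 3)/6.
So s_k = (B(k−1)f/C)·t_k = (k*(2*k**2 + k + 3)/(2*(3*k**2 + 4*k + 3)))·t_k = k*(2*k**2 + k + 3).
Δs = 6*k**2 + 8*k + 6, as required.
Evaluate s at k=6 and k=2: 486 and 26; difference 460.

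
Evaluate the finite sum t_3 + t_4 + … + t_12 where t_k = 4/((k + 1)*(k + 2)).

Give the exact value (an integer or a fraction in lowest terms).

t_(k+1)/t_k = (k + 1)/(k + 3).
Take A(k)=k + 1, B(k)=k + 3, C(k)=1.
f must satisfy (k + 1)·f(k+1) − (k + 2)·f(k) = 1.
d = 1 from the (1,1,0) case.
Solving with deg f ≤ 1: f(k) = k.
Then R = B(k−1)f/C = k*(k + 2), so s_k = R(k)·t_k = 4*k/(k + 1).
Check: Δs_k = 4/(k**2 + 3*k + 2). ✓
Telescoping: Σ = s_(13) − s_(3) = 26/7 − (3) = 5/7.

Σ = 5/7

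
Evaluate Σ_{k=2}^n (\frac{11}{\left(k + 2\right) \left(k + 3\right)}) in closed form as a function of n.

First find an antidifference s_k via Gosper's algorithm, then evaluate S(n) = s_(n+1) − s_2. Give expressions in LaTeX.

S(n) = \frac{11 \left(n - 1\right)}{4 \left(n + 3\right)}

t_(k+1)/t_k = (k + 2)/(k + 4).
Gosper form: A/B · C(k+1)/C(k) with A=k + 2, B=k + 4, C=1.
Set up (k + 2)·f(k+1) − (k + 3)·f(k) − (1) = 0.
Degrees (1,1,0) ⇒ d ≤ 1.
A polynomial solution: f(k) = k/2.
R(k) = B(k−1)·f(k)/C(k) = k*(k + 3)/2; s_k = R·t_k = 11*k/(2*(k + 2)).
Check: Δs_k = 11/(k**2 + 5*k + 6). ✓
s_(n+1) = 11*(n + 1)/(2*(n + 3)) and s_(2) = 11/4, so S(n) = 11*(n - 1)/(4*(n + 3)).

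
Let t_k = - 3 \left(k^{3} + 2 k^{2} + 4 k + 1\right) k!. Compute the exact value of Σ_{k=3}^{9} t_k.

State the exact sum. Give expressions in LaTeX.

Σ = -1099526220

Step 1: r(k) = (k**4 + 6*k**3 + 16*k**2 + 19*k + 8)/(k**3 + 2*k**2 + 4*k + 1).
Take A(k)=k + 1, B(k)=1, C(k)=k**3 + 2*k**2 + 4*k + 1.
Solve (k + 1)·f(k+1) − (1)·f(k) = k**3 + 2*k**2 + 4*k + 1.
From deg A=1, deg B=0, deg C=3: d=2.
A polynomial solution: f(k) = k**2 + 1.
So s_k = (B(k−1)f/C)·t_k = ((k**2 + 1)/(k**3 + 2*k**2 + 4*k + 1))·t_k = -3*(k**2 + 1)*factorial(k).
Verify: -3*(k**3 + 2*k**2 + 4*k + 1)*factorial(k) matches t_k.
Evaluate s at k=10 and k=3: -1099526400 and -180; difference -1099526220.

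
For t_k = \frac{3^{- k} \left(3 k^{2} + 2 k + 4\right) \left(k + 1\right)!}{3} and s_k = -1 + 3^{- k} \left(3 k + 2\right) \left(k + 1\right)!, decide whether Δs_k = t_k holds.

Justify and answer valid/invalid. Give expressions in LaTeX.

valid; difference matches t_k

s_(k+1) = 3**(-k - 1)*(3*k + 5)*factorial(k + 2) - 1
s_(k+1) − s_k = (3*k**2 + 2*k + 4)*factorial(k + 1)/(3*3**k)
(s_(k+1) − s_k) − t_k = 0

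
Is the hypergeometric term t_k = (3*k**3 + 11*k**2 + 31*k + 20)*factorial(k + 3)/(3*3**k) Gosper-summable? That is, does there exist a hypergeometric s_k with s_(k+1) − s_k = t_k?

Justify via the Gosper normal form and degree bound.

Yes. s_k = k*(3*k + 2)*factorial(k + 3)/3**k.

t_(k+1)/t_k = (3*k**4 + 32*k**3 + 142*k**2 + 313*k + 260)/(3*(3*k**3 + 11*k**2 + 31*k + 20)).
Gosper form: A/B · C(k+1)/C(k) with A=k/3 + 4/3, B=1, C=k**3 + 11*k**2/3 + 31*k/3 + 20/3.
Need (k/3 + 4/3)·f(k+1) − (1)·f(k) = k**3 + 11*k**2/3 + 31*k/3 + 20/3.
From deg A=1, deg B=0, deg C=3: d=2.
Coefficient equations give f(k) = k*(3*k + 2).
R(k) = B(k−1)·f(k)/C(k) = 3*k*(3*k + 2)/(3*k**3 + 11*k**2 + 31*k + 20); s_k = R·t_k = k*(3*k + 2)*factorial(k + 3)/3**k.
Verify: (3*k**3 + 11*k**2 + 31*k + 20)*factorial(k + 3)/(3*3**k) matches t_k.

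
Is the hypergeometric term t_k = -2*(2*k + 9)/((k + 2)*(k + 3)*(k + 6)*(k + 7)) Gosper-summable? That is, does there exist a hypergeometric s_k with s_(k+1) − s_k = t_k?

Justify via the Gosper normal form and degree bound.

r(k) = (k + 2)*(k + 6)*(2*k + 11)/((k + 4)*(k + 8)*(2*k + 9)) after simplifying.
Factor: A=k + 2; B=k + 8; C=k**3 + 27*k**2/2 + 121*k/2 + 90.
Key eq: (k + 2)·f(k+1) = (k + 7)·f(k) + (k**3 + 27*k**2/2 + 121*k/2 + 90).
deg f ≤ 5 (via 1,1,3).
Solve for f: f(k) = k*(k + 3)*(k + 4)*(k + 5)*(k + 8)/24 (degree 5 ≤ 5).
Get s_k = R·t_k = k*(-k - 8)/(6*(k**2 + 8*k + 12)) with R(k) = B(k−1)f(k)/C(k) = k*(k + 3)*(k + 7)*(k + 8)/(12*(2*k + 9)).
Δs = 2*(-2*k - 9)/(k**4 + 18*k**3 + 113*k**2 + 288*k + 252), as required.

Yes. s_k = k*(-k - 8)/(6*(k**2 + 8*k + 12)).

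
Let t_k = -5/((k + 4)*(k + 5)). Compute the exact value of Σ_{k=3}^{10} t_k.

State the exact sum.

Σ = -8/21

Ratio r(k) = (k + 4)/(k + 6).
Gosper form: A/B · C(k+1)/C(k) with A=k + 4, B=k + 6, C=1.
f must satisfy (k + 4)·f(k+1) − (k + 5)·f(k) = 1.
Degrees (1,1,0) ⇒ d ≤ 1.
A polynomial solution: f(k) = k/4.
R(k) = B(k−1)·f(k)/C(k) = k*(k + 5)/4; s_k = R·t_k = -5*k/(4*k + 16).
Δs = -5/(k**2 + 9*k + 20), as required.
Σ_(k=3)^(10) t_k = s_(11) − s_(3) = -11/12 − (-15/28) = -8/21.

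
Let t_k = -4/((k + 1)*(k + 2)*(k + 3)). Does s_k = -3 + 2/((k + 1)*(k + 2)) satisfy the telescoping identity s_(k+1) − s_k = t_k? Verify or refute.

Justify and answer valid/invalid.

Valid: the claim telescopes to t_k.

s_(k+1) = -3 + 2/((k + 2)*(k + 3))
s_(k+1) − s_k = -4/(k**3 + 6*k**2 + 11*k + 6)
(s_(k+1) − s_k) − t_k = 0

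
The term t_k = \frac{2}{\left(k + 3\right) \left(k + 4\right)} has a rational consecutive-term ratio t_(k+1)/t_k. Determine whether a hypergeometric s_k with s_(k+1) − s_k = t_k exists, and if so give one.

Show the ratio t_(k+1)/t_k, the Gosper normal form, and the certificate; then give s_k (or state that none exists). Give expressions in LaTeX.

Step 1: r(k) = (k + 3)/(k + 5).
Take A(k)=k + 3, B(k)=k + 5, C(k)=1.
Key eq: (k + 3)·f(k+1) = (k + 4)·f(k) + (1).
d = 1 from the (1,1,0) case.
Match coefficients ⇒ f(k) = k/3.
So s_k = (B(k−1)f/C)·t_k = (k*(k + 4)/3)·t_k = 2*k/(3*(k + 3)).
s_(k+1) − s_k = 2/(k**2 + 7*k + 12) = t_k.

s_k = \frac{2 k}{3 \left(k + 3\right)}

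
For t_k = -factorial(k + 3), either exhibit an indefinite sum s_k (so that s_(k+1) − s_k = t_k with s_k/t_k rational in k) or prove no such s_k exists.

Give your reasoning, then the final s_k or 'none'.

none (Gosper's algorithm certifies no s_k)

The ratio is k + 4.
A = k + 4, B = 1, C = 1.
Set up (k + 4)·f(k+1) − (1)·f(k) − (1) = 0.
Bound: deg f ≤ -1.
Bound -1 < 0, so the key equation has no polynomial solution.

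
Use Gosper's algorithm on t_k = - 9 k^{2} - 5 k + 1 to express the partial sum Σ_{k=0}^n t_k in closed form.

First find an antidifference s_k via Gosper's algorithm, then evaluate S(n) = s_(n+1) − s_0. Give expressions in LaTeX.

S(n) = - 3 n^{3} - 7 n^{2} - 3 n + 1

t_(k+1)/t_k = (9*k**2 + 23*k + 13)/(9*k**2 + 5*k - 1).
So A=1 and B=1, with C=k**2 + 5*k/9 - 1/9.
Key eq: (1)·f(k+1) = (1)·f(k) + (k**2 + 5*k/9 - 1/9).
deg f ≤ 3 (via 0,0,2).
Solve for f: f(k) = k*(3*k**2 - 2*k - 2)/9 (degree 3 ≤ 3).
R(k) = B(k−1)·f(k)/C(k) = k*(3*k**2 - 2*k - 2)/(9*k**2 + 5*k - 1); s_k = R·t_k = k*(-3*k**2 + 2*k + 2).
s_(k+1) − s_k = -9*k**2 - 5*k + 1 = t_k.
s_(n+1) = -3*n**3 - 7*n**2 - 3*n + 1 and s_(0) = 0, so S(n) = -3*n**3 - 7*n**2 - 3*n + 1.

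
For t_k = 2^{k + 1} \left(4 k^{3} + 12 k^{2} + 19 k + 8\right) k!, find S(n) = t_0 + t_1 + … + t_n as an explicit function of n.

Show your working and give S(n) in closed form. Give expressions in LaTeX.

S(n) = 8 \cdot 2^{n} n^{3} n! + 28 \cdot 2^{n} n^{2} n! + 40 \cdot 2^{n} n n! + 20 \cdot 2^{n} n! - 4

t_(k+1)/t_k = 2*(4*k**4 + 28*k**3 + 79*k**2 + 98*k + 43)/(4*k**3 + 12*k**2 + 19*k + 8).
Normal form (A,B,C) = (2*k + 2, 1, k**3 + 3*k**2 + 19*k/4 + 2).
f must satisfy (2*k + 2)·f(k+1) − (1)·f(k) = k**3 + 3*k**2 + 19*k/4 + 2.
Bound: deg f ≤ 2.
Solve for f: f(k) = (2*k**2 + k + 2)/4 (degree 2 ≤ 2).
Certificate R = B(k−1)f/C = (2*k**2 + k + 2)/(4*k**3 + 12*k**2 + 19*k + 8) gives s_k = 2**(k + 1)*(2*k**2 + k + 2)*factorial(k).
Check: Δs_k = 2**(k + 1)*(4*k**3 + 12*k**2 + 19*k + 8)*factorial(k). ✓
Telescope: S(n) = s_(n+1) − s_(0) = 2**(n + 2)*(2*n**2 + 5*n + 5)*factorial(n + 1) − (4) = 8*2**n*n**3*factorial(n) + 28*2**n*n**2*factorial(n) + 40*2**n*n*factorial(n) + 20*2**n*factorial(n) - 4.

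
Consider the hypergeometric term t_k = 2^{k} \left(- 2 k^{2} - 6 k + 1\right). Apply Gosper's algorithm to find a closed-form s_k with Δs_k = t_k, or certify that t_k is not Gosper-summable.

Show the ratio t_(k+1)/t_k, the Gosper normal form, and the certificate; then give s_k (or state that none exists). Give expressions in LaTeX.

Step 1: r(k) = 2*(2*k**2 + 10*k + 7)/(2*k**2 + 6*k - 1).
A = 2, B = 1, C = k**2 + 3*k - 1/2.
Solve (2)·f(k+1) − (1)·f(k) = k**2 + 3*k - 1/2.
deg f ≤ 2 (via 0,0,2).
Coefficient equations give f(k) = (2*k**2 - 2*k - 1)/2.
Certificate R = B(k−1)f/C = (2*k**2 - 2*k - 1)/(2*k**2 + 6*k - 1) gives s_k = 2**k*(-2*k**2 + 2*k + 1).
Δs = 2**k*(-2*k**2 - 6*k + 1), as required.

s_k = 2^{k} \left(- 2 k^{2} + 2 k + 1\right)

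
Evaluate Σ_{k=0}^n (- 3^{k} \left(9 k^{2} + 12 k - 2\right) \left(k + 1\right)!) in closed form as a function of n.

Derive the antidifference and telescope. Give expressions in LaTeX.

r(k) = 3*(9*k**3 + 48*k**2 + 79*k + 38)/(9*k**2 + 12*k - 2) after simplifying.
Normal form (A,B,C) = (3*k + 6, 1, k**2 + 4*k/3 - 2/9).
Need (3*k + 6)·f(k+1) − (1)·f(k) = k**2 + 4*k/3 - 2/9.
Bound: deg f ≤ 1.
Solving with deg f ≤ 1: f(k) = (3*k - 4)/9.
So s_k = (B(k−1)f/C)·t_k = ((3*k - 4)/(9*k**2 + 12*k - 2))·t_k = -3**k*(3*k - 4)*factorial(k + 1).
Check: Δs_k = -3**k*(9*k**2 + 12*k - 2)*factorial(k + 1). ✓
Σ_(k=0)^n t_k = s_(n+1) − s_(0) = (-3**(n + 1)*(3*n - 1)*factorial(n + 2)) − (4), i.e. -9*3**n*n*factorial(n + 2) + 3*3**n*factorial(n + 2) - 4.

S(n) = - 9 \cdot 3^{n} n \left(n + 2\right)! + 3 \cdot 3^{n} \left(n + 2\right)! - 4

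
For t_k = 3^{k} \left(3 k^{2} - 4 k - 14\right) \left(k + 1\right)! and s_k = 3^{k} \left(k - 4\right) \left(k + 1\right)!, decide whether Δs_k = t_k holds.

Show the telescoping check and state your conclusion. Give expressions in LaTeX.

Valid — Δs_k = t_k.

s_(k+1) = 3**(k + 1)*(k - 3)*factorial(k + 2)
s_(k+1) − s_k = 3**k*(3*k**2 - 4*k - 14)*factorial(k + 1)
(s_(k+1) − s_k) − t_k = 0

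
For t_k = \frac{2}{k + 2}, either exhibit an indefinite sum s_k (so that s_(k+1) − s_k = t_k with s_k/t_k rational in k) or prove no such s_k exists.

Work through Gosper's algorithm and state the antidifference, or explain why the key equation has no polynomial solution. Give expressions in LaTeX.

not Gosper-summable; s_k does not exist

Compute t_(k+1)/t_k: get (k + 2)/(k + 3).
Factor: A=k + 2; B=k + 3; C=1.
Solve (k + 2)·f(k+1) − (k + 2)·f(k) = 1.
From deg A=1, deg B=1, deg C=0: d=0.
Generic f = c0 gives residual -1; -1 = 0 cannot hold, so t_k is not Gosper-summable.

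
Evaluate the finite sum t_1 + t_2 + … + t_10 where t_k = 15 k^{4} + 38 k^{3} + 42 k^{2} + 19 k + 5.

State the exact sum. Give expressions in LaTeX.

Σ = 512210

Compute t_(k+1)/t_k: get (15*k**4 + 98*k**3 + 246*k**2 + 277*k + 119)/(15*k**4 + 38*k**3 + 42*k**2 + 19*k + 5).
A = 1, B = 1, C = k**4 + 38*k**3/15 + 14*k**2/5 + 19*k/15 + 1/3.
f must satisfy (1)·f(k+1) − (1)·f(k) = k**4 + 38*k**3/15 + 14*k**2/5 + 19*k/15 + 1/3.
d = 5 from the (0,0,4) case.
Solve for f: f(k) = k*(3*k**4 + 2*k**3 - 2*k + 2)/15 (degree 5 ≤ 5).
Get s_k = R·t_k = k*(3*k**4 + 2*k**3 - 2*k + 2) with R(k) = B(k−1)f(k)/C(k) = k*(3*k**4 + 2*k**3 - 2*k + 2)/(15*k**4 + 38*k**3 + 42*k**2 + 19*k + 5).
s_(k+1) − s_k = 15*k**4 + 38*k**3 + 42*k**2 + 19*k + 5 = t_k.
Evaluate s at k=11 and k=1: 512215 and 5; difference 512210.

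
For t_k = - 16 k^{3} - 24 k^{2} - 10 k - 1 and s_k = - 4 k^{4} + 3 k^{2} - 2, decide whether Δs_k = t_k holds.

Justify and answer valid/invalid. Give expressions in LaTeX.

valid (s_(k+1) − s_k reduces to t_k)

s_(k+1) = -4*(k + 1)**4 + 3*(k + 1)**2 - 2
s_(k+1) − s_k = -16*k**3 - 24*k**2 - 10*k - 1
(s_(k+1) − s_k) − t_k = 0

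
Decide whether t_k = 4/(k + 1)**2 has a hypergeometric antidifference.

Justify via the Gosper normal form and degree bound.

Ratio r(k) = (k + 1)**2/(k + 2)**2.
So A=k**2 + 2*k + 1 and B=k**2 + 4*k + 4, with C=1.
Solve (k**2 + 2*k + 1)·f(k+1) − (k**2 + 2*k + 1)·f(k) = 1.
deg f ≤ 0 (via 2,2,0).
Generic f = c0 gives residual -1; -1 = 0 cannot hold, so t_k is not Gosper-summable.

No; the coefficient equations for f are inconsistent.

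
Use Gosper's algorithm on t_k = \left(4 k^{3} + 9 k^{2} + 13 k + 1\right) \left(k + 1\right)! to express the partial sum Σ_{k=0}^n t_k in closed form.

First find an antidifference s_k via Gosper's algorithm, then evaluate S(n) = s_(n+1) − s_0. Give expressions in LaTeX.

S(n) = 4 n^{2} \left(n + 2\right)! + 5 n \left(n + 2\right)! + 1

Ratio r(k) = (4*k**4 + 29*k**3 + 85*k**2 + 113*k + 54)/(4*k**3 + 9*k**2 + 13*k + 1).
A = k + 2, B = 1, C = k**3 + 9*k**2/4 + 13*k/4 + 1/4.
Set up (k + 2)·f(k+1) − (1)·f(k) − (k**3 + 9*k**2/4 + 13*k/4 + 1/4) = 0.
Degrees (1,0,3) ⇒ d ≤ 2.
Solve for f: f(k) = (k - 1)*(4*k + 1)/4 (degree 2 ≤ 2).
Certificate R = B(k−1)f/C = (k - 1)*(4*k + 1)/(4*k**3 + 9*k**2 + 13*k + 1) gives s_k = (k - 1)*(4*k + 1)*factorial(k + 1).
s_(k+1) − s_k = (4*k**3 + 9*k**2 + 13*k + 1)*factorial(k + 1) = t_k.
s_(n+1) = n*(4*n + 5)*factorial(n + 2) and s_(0) = -1, so S(n) = 4*n**2*factorial(n + 2) + 5*n*factorial(n + 2) + 1.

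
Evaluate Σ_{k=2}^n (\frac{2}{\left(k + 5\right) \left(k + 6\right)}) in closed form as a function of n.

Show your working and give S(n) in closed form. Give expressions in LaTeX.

S(n) = \frac{2 \left(n - 1\right)}{7 \left(n + 6\right)}

r(k) = (k + 5)/(k + 7) after simplifying.
Normal form (A,B,C) = (k + 5, k + 7, 1).
f must satisfy (k + 5)·f(k+1) − (k + 6)·f(k) = 1.
Degrees (1,1,0) ⇒ d ≤ 1.
A polynomial solution: f(k) = k/5.
R(k) = B(k−1)·f(k)/C(k) = k*(k + 6)/5; s_k = R·t_k = 2*k/(5*(k + 5)).
s_(k+1) − s_k = 2/(k**2 + 11*k + 30) = t_k.
Σ_(k=2)^n t_k = s_(n+1) − s_(2) = (2*(n + 1)/(5*(n + 6))) − (4/35), i.e. 2*(n - 1)/(7*(n + 6)).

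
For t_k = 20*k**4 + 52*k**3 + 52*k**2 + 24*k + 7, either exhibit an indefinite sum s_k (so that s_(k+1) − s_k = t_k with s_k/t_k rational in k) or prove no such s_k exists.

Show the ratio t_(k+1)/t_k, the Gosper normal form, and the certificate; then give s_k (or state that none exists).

Step 1: r(k) = (20*k**4 + 132*k**3 + 328*k**2 + 364*k + 155)/(20*k**4 + 52*k**3 + 52*k**2 + 24*k + 7).
A = 1, B = 1, C = k**4 + 13*k**3/5 + 13*k**2/5 + 6*k/5 + 7/20.
f must satisfy (1)·f(k+1) − (1)·f(k) = k**4 + 13*k**3/5 + 13*k**2/5 + 6*k/5 + 7/20.
deg f ≤ 5 (via 0,0,4).
A polynomial solution: f(k) = k*(4*k**4 + 3*k**3 - 2*k**2 - k + 3)/20.
Certificate R = B(k−1)f/C = k*(4*k**4 + 3*k**3 - 2*k**2 - k + 3)/(20*k**4 + 52*k**3 + 52*k**2 + 24*k + 7) gives s_k = k*(4*k**4 + 3*k**3 - 2*k**2 - k + 3).
Δs = 20*k**4 + 52*k**3 + 52*k**2 + 24*k + 7, as required.

s_k = k*(4*k**4 + 3*k**3 - 2*k**2 - k + 3)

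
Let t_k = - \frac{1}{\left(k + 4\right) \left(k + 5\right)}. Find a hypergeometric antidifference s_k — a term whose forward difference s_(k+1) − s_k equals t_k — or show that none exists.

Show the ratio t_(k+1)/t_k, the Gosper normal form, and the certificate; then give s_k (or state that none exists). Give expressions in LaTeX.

s_k = - \frac{k}{4 k + 16}

r(k) = (k + 4)/(k + 6) after simplifying.
Take A(k)=k + 4, B(k)=k + 6, C(k)=1.
f must satisfy (k + 4)·f(k+1) − (k + 5)·f(k) = 1.
Degrees (1,1,0) ⇒ d ≤ 1.
Solve for f: f(k) = k/4 (degree 1 ≤ 1).
Get s_k = R·t_k = -k/(4*k + 16) with R(k) = B(k−1)f(k)/C(k) = k*(k + 5)/4.
Δs = -1/(k**2 + 9*k + 20), as required.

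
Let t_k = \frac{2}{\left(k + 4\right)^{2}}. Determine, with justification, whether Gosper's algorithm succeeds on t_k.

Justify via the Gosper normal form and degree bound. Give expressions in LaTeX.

No. Not Gosper-summable.

t_(k+1)/t_k = (k + 4)**2/(k + 5)**2.
So A=k**2 + 8*k + 16 and B=k**2 + 10*k + 25, with C=1.
Solve (k**2 + 8*k + 16)·f(k+1) − (k**2 + 8*k + 16)·f(k) = 1.
deg f ≤ 0 (via 2,2,0).
f = c0 ⇒ A·f(k+1) − B(k−1)·f(k) − C = -1. The system {-1 = 0} is inconsistent; no antidifference.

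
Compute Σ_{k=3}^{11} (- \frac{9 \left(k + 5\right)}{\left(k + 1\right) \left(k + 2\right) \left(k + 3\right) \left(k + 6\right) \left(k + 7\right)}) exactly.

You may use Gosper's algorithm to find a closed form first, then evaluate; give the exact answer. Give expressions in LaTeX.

Σ = -43/2730

Ratio r(k) = (k + 1)*(k + 6)**2/((k + 4)*(k + 5)*(k + 8)).
So A=k + 1 and B=k + 8, with C=k**3 + 14*k**2 + 65*k + 100.
f must satisfy (k + 1)·f(k+1) − (k + 7)·f(k) = k**3 + 14*k**2 + 65*k + 100.
d = 6 from the (1,1,3) case.
Solve for f: f(k) = k*(k + 3)*(k + 4)**2*(k + 5)**2/36 (degree 6 ≤ 6).
So s_k = (B(k−1)f/C)·t_k = (k*(k + 3)*(k + 4)*(k + 7)/36)·t_k = k*(-k**2 - 9*k - 20)/(4*(k**3 + 9*k**2 + 20*k + 12)).
Check: Δs_k = 9*(-k - 5)/(k**5 + 19*k**4 + 131*k**3 + 401*k**2 + 540*k + 252). ✓
Sum = s_(12) − s_(3); s_(12) = -68/273, s_(3) = -7/30 ⇒ -43/2730.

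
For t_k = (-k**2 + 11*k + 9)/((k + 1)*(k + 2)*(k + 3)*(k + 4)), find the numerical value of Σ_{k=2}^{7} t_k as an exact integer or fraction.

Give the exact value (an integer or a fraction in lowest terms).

Σ = 16/99

r(k) = (k + 1)*(11*k - (k + 1)**2 + 20)/((k + 5)*(-k**2 + 11*k + 9)) after simplifying.
Normal form (A,B,C) = (k + 1, k + 5, k**2 - 11*k - 9).
Key eq: (k + 1)·f(k+1) = (k + 4)·f(k) + (k**2 - 11*k - 9).
d = 3 from the (1,1,2) case.
A polynomial solution: f(k) = -k*(2*k**2 + 15*k + 10)/3.
So s_k = (B(k−1)f/C)·t_k = (-k*(k + 4)*(2*k**2 + 15*k + 10)/(3*(k**2 - 11*k - 9)))·t_k = k*(2*k**2 + 15*k + 10)/(3*(k + 1)*(k + 2)*(k + 3)).
Δs = (-k**2 + 11*k + 9)/(k**4 + 10*k**3 + 35*k**2 + 50*k + 24), as required.
Telescoping: Σ = s_(8) − s_(2) = 344/495 − (8/15) = 16/99.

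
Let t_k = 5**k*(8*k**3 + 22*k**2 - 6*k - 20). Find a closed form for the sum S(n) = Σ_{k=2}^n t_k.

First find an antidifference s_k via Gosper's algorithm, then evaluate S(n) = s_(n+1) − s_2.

S(n) = 10*5**n*(n**3 + 2*n**2 - n - 2)

t_(k+1)/t_k = 5*(4*k**3 + 23*k**2 + 31*k + 2)/(4*k**3 + 11*k**2 - 3*k - 10).
Factor: A=5; B=1; C=k**3 + 11*k**2/4 - 3*k/4 - 5/2.
f must satisfy (5)·f(k+1) − (1)·f(k) = k**3 + 11*k**2/4 - 3*k/4 - 5/2.
d = 3 from the (0,0,3) case.
Match coefficients ⇒ f(k) = k*(k - 2)*(k + 1)/4.
Then R = B(k−1)f/C = k*(k - 2)/(4*k**2 + 7*k - 10), so s_k = R(k)·t_k = 2*5**k*k*(k**2 - k - 2).
Verify: 5**k*(8*k**3 + 22*k**2 - 6*k - 20) matches t_k.
Evaluate: s_(n+1) = 10*5**n*(n**3 + 2*n**2 - n - 2); subtract s_(2) = 0 ⇒ S(n) = 10*5**n*(n**3 + 2*n**2 - n - 2).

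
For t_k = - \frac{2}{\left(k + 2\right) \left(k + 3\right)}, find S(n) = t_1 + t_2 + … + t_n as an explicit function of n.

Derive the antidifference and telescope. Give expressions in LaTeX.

Compute t_(k+1)/t_k: get (k + 2)/(k + 4).
Factor: A=k + 2; B=k + 4; C=1.
Need (k + 2)·f(k+1) − (k + 3)·f(k) = 1.
From deg A=1, deg B=1, deg C=0: d=1.
Solving with deg f ≤ 1: f(k) = k/2.
R(k) = B(k−1)·f(k)/C(k) = k*(k + 3)/2; s_k = R·t_k = -k/(k + 2).
Verify: -2/(k**2 + 5*k + 6) matches t_k.
Telescope: S(n) = s_(n+1) − s_(1) = (-n - 1)/(n + 3) − (-1/3) = -2*n/(3*n + 9).

S(n) = - \frac{2 n}{3 n + 9}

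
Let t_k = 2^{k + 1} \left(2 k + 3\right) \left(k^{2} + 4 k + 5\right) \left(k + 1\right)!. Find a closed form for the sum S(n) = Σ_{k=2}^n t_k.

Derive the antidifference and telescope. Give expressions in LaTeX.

S(n) = 4 \cdot 2^{n} n^{4} n! + 28 \cdot 2^{n} n^{3} n! + 72 \cdot 2^{n} n^{2} n! + 80 \cdot 2^{n} n n! + 32 \cdot 2^{n} n! - 432

t_(k+1)/t_k = 2*(k + 2)*(2*k + 5)*(4*k + (k + 1)**2 + 9)/((2*k + 3)*(k**2 + 4*k + 5)).
So A=2*k + 4 and B=1, with C=k**3 + 11*k**2/2 + 11*k + 15/2.
Set up (2*k + 4)·f(k+1) − (1)·f(k) − (k**3 + 11*k**2/2 + 11*k + 15/2) = 0.
Degrees (1,0,3) ⇒ d ≤ 2.
Solving with deg f ≤ 2: f(k) = (k + 1)**2/2.
So s_k = (B(k−1)f/C)·t_k = ((k + 1)**2/((2*k + 3)*(k**2 + 4*k + 5)))·t_k = 2**(k + 1)*(k + 1)**2*factorial(k + 1).
Verify: 2**(k + 1)*(2*k + 3)*(k**2 + 4*k + 5)*factorial(k + 1) matches t_k.
Evaluate: s_(n+1) = 2**(n + 2)*(n + 2)**2*factorial(n + 2); subtract s_(2) = 432 ⇒ S(n) = 4*2**n*n**4*factorial(n) + 28*2**n*n**3*factorial(n) + 72*2**n*n**2*factorial(n) + 80*2**n*n*factorial(n) + 32*2**n*factorial(n) - 432.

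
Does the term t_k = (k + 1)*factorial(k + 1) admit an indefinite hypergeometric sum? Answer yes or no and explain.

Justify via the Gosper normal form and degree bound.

Yes. s_k = factorial(k + 1).

t_(k+1)/t_k = (k + 2)**2/(k + 1).
Take A(k)=k + 2, B(k)=1, C(k)=k + 1.
f must satisfy (k + 2)·f(k+1) − (1)·f(k) = k + 1.
deg f ≤ 0 (via 1,0,1).
Coefficient equations give f(k) = 1.
R(k) = B(k−1)·f(k)/C(k) = 1/(k + 1); s_k = R·t_k = factorial(k + 1).
Δs = (k + 1)*factorial(k + 1), as required.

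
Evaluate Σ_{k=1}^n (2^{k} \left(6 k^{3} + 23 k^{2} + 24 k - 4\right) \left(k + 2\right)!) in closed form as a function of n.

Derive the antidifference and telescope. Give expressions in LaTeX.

Compute t_(k+1)/t_k: get 2*(6*k**4 + 59*k**3 + 211*k**2 + 313*k + 147)/(6*k**3 + 23*k**2 + 24*k - 4).
Take A(k)=2*k + 6, B(k)=1, C(k)=k**3 + 23*k**2/6 + 4*k - 2/3.
f must satisfy (2*k + 6)·f(k+1) − (1)·f(k) = k**3 + 23*k**2/6 + 4*k - 2/3.
Degrees (1,0,3) ⇒ d ≤ 2.
Solve for f: f(k) = (3*k**2 - 2*k - 2)/6 (degree 2 ≤ 2).
Get s_k = R·t_k = 2**k*(3*k**2 - 2*k - 2)*factorial(k + 2) with R(k) = B(k−1)f(k)/C(k) = (3*k**2 - 2*k - 2)/(6*k**3 + 23*k**2 + 24*k - 4).
Δs = 2**k*(6*k**3 + 23*k**2 + 24*k - 4)*factorial(k + 2), as required.
Σ_(k=1)^n t_k = s_(n+1) − s_(1) = (2**(n + 1)*(3*n**2 + 4*n - 1)*factorial(n + 3)) − (-12), i.e. 6*2**n*n**2*factorial(n + 3) + 8*2**n*n*factorial(n + 3) - 2*2**n*factorial(n + 3) + 12.

S(n) = 6 \cdot 2^{n} n^{2} \left(n + 3\right)! + 8 \cdot 2^{n} n \left(n + 3\right)! - 2 \cdot 2^{n} \left(n + 3\right)! + 12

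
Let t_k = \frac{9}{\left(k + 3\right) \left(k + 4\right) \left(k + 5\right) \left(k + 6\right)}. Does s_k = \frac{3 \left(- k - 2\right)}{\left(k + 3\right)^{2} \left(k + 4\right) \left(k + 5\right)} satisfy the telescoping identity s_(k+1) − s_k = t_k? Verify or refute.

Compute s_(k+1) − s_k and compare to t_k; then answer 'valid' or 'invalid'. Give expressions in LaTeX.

s_(k+1) = 3*(-k - 3)/((k + 4)**2*(k + 5)*(k + 6))
s_(k+1) − s_k = 3*(3*k**2 + 17*k + 21)/(k**6 + 25*k**5 + 257*k**4 + 1391*k**3 + 4182*k**2 + 6624*k + 4320)
(s_(k+1) − s_k) − t_k = 3*(-4*k - 15)/(k**6 + 25*k**5 + 257*k**4 + 1391*k**3 + 4182*k**2 + 6624*k + 4320)

Invalid: residual \frac{3 \left(- 4 k - 15\right)}{k^{6} + 25 k^{5} + 257 k^{4} + 1391 k^{3} + 4182 k^{2} + 6624 k + 4320} ≠ 0.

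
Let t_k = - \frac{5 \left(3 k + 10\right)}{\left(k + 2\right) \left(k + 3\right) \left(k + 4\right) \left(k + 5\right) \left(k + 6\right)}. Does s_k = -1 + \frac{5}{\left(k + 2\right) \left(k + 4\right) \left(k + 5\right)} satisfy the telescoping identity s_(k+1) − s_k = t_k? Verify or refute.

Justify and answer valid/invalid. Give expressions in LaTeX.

valid (s_(k+1) − s_k reduces to t_k)

s_(k+1) = -1 + 5/((k + 3)*(k + 5)*(k + 6))
s_(k+1) − s_k = 5*(-3*k - 10)/(k**5 + 20*k**4 + 155*k**3 + 580*k**2 + 1044*k + 720)
(s_(k+1) − s_k) − t_k = 0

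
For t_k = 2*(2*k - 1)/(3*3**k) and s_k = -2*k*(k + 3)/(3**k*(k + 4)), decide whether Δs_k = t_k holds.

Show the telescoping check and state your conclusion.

s_(k+1) = -2*(k + 1)*(k + 4)/(3*3**k*(k + 5))
s_(k+1) − s_k = 2*(2*k**3 + 15*k**2 + 21*k - 16)/(3*3**k*(k**2 + 9*k + 20))
(s_(k+1) − s_k) − t_k = 4*(-k**2 - 5*k + 2)/(3*3**k*(k**2 + 9*k + 20))

Invalid: residual 4*(-k**2 - 5*k + 2)/(3*3**k*(k**2 + 9*k + 20)) ≠ 0.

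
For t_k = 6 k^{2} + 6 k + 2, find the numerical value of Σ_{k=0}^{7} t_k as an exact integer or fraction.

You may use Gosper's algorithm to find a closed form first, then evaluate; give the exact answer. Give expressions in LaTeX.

The ratio is (3*k**2 + 9*k + 7)/(3*k**2 + 3*k + 1).
A = 1, B = 1, C = k**2 + k + 1/3.
Solve (1)·f(k+1) − (1)·f(k) = k**2 + k + 1/3.
Degrees (0,0,2) ⇒ d ≤ 3.
Match coefficients ⇒ f(k) = k**3/3.
So s_k = (B(k−1)f/C)·t_k = (k**3/(3*k**2 + 3*k + 1))·t_k = 2*k**3.
Verify: -2*k**3 + 2*(k + 1)**3 matches t_k.
Telescoping: Σ = s_(8) − s_(0) = 1024 − (0) = 1024.

Σ = 1024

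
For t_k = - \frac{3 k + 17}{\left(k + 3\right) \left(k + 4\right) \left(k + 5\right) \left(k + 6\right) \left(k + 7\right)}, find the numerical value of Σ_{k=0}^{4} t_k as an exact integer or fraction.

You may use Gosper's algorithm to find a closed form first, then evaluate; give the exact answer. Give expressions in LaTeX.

Σ = -5/396

Step 1: r(k) = (k + 3)*(3*k + 20)/((k + 8)*(3*k + 17)).
Normal form (A,B,C) = (k + 3, k + 8, k + 17/3).
Key eq: (k + 3)·f(k+1) = (k + 7)·f(k) + (k + 17/3).
From deg A=1, deg B=1, deg C=1: d=4.
A polynomial solution: f(k) = k*(k + 5)*(k**2 + 13*k + 54)/216.
Get s_k = R·t_k = k*(-k**2 - 13*k - 54)/(72*(k**3 + 13*k**2 + 54*k + 72)) with R(k) = B(k−1)f(k)/C(k) = k*(k + 5)*(k + 7)*(k**2 + 13*k + 54)/(72*(3*k + 17)).
Verify: (-3*k - 17)/(k**5 + 25*k**4 + 245*k**3 + 1175*k**2 + 2754*k + 2520) matches t_k.
Sum = s_(5) − s_(0); s_(5) = -5/396, s_(0) = 0 ⇒ -5/396.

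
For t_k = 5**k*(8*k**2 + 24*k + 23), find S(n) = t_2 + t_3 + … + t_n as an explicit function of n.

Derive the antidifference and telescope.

S(n) = 10*5**n*n**2 + 25*5**n*n + 25*5**n - 300

Ratio r(k) = 5*(8*k**2 + 40*k + 55)/(8*k**2 + 24*k + 23).
Take A(k)=5, B(k)=1, C(k)=k**2 + 3*k + 23/8.
Solve (5)·f(k+1) − (1)·f(k) = k**2 + 3*k + 23/8.
Degrees (0,0,2) ⇒ d ≤ 2.
Match coefficients ⇒ f(k) = (2*k**2 + k + 2)/8.
Then R = B(k−1)f/C = (2*k**2 + k + 2)/(8*k**2 + 24*k + 23), so s_k = R(k)·t_k = 5**k*(2*k**2 + k + 2).
Δs = 5**k*(8*k**2 + 24*k + 23), as required.
s_(n+1) = 5**(n + 1)*(2*n**2 + 5*n + 5) and s_(2) = 300, so S(n) = 10*5**n*n**2 + 25*5**n*n + 25*5**n - 300.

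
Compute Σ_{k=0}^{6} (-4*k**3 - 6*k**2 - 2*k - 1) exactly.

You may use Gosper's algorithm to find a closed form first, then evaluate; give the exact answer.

Step 1: r(k) = (4*k**3 + 18*k**2 + 26*k + 13)/(4*k**3 + 6*k**2 + 2*k + 1).
So A=1 and B=1, with C=k**3 + 3*k**2/2 + k/2 + 1/4.
Need (1)·f(k+1) − (1)·f(k) = k**3 + 3*k**2/2 + k/2 + 1/4.
d = 4 from the (0,0,3) case.
Match coefficients ⇒ f(k) = k*(k**3 - k + 1)/4.
So s_k = (B(k−1)f/C)·t_k = (k*(k**3 - k + 1)/(4*k**3 + 6*k**2 + 2*k + 1))·t_k = k*(-k**3 + k - 1).
Check: Δs_k = -4*k**3 - 6*k**2 - 2*k - 1. ✓
Telescoping: Σ = s_(7) − s_(0) = -2359 − (0) = -2359.

Σ = -2359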